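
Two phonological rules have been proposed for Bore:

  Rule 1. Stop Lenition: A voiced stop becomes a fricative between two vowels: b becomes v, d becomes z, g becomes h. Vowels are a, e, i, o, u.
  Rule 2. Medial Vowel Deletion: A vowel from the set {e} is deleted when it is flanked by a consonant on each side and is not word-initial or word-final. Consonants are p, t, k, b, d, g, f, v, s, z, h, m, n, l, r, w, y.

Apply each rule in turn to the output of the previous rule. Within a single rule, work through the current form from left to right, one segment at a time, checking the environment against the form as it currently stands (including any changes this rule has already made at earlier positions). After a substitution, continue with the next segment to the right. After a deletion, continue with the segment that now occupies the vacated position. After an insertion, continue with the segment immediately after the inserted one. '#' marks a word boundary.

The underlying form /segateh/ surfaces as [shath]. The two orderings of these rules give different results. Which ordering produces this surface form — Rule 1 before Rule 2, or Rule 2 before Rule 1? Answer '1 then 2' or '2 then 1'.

Order 1 then 2:
  1 Stop Lenition: [segateh] → [sehateh]
  2 Medial Vowel Deletion: [sehateh] → [shath]
  result: [shath]
Order 2 then 1:
  2 Medial Vowel Deletion: [segateh] → [sgath]
  1 Stop Lenition: no change — [sgath]
  result: [sgath]

1 then 2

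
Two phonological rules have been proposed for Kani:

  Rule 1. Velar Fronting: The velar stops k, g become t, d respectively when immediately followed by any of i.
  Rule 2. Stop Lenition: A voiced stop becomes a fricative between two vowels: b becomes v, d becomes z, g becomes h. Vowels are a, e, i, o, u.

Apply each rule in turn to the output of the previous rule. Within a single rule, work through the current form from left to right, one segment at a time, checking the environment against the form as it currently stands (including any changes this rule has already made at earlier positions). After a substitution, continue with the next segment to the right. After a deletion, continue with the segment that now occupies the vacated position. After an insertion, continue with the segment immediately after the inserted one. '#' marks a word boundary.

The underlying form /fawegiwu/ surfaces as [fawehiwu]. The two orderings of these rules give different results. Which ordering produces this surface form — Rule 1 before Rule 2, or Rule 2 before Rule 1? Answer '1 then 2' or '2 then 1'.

Order 1 then 2:
  1 Velar Fronting: [fawegiwu] → [fawediwu]
  2 Stop Lenition: [fawediwu] → [faweziwu]
  result: [faweziwu]
Order 2 then 1:
  2 Stop Lenition: [fawegiwu] → [fawehiwu]
  1 Velar Fronting: no change — [fawehiwu]
  result: [fawehiwu]

2 then 1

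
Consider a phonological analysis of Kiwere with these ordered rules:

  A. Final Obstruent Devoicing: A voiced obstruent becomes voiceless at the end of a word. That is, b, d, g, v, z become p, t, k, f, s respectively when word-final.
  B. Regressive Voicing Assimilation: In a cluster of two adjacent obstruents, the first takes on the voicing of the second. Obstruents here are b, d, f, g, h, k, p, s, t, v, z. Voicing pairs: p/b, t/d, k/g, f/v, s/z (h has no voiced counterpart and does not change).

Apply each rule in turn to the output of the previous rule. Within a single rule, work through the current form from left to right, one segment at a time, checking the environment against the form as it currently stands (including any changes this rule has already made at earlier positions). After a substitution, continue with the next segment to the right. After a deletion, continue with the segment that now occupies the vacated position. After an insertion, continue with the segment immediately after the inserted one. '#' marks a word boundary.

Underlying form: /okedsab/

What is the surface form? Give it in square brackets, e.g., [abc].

A Final Obstruent Devoicing: [okedsab] → [okedsap]
B Regressive Voicing Assimilation: [okedsap] → [oketsap]

[oketsap]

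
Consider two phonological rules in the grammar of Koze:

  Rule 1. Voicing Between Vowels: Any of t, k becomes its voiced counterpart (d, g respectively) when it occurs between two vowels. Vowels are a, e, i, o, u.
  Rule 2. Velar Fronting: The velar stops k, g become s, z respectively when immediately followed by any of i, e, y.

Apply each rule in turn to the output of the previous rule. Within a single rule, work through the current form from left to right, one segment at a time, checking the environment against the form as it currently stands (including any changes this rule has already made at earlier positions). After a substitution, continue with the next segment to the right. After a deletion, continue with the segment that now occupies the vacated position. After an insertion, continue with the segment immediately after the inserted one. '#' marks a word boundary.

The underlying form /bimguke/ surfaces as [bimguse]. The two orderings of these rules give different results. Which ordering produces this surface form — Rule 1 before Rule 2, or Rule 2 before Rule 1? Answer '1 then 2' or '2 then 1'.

2 then 1

Order 1 then 2:
  1 Voicing Between Vowels: [bimguke] → [bimguge]
  2 Velar Fronting: [bimguge] → [bimguze]
  result: [bimguze]
Order 2 then 1:
  2 Velar Fronting: [bimguke] → [bimguse]
  1 Voicing Between Vowels: no change — [bimguse]
  result: [bimguse]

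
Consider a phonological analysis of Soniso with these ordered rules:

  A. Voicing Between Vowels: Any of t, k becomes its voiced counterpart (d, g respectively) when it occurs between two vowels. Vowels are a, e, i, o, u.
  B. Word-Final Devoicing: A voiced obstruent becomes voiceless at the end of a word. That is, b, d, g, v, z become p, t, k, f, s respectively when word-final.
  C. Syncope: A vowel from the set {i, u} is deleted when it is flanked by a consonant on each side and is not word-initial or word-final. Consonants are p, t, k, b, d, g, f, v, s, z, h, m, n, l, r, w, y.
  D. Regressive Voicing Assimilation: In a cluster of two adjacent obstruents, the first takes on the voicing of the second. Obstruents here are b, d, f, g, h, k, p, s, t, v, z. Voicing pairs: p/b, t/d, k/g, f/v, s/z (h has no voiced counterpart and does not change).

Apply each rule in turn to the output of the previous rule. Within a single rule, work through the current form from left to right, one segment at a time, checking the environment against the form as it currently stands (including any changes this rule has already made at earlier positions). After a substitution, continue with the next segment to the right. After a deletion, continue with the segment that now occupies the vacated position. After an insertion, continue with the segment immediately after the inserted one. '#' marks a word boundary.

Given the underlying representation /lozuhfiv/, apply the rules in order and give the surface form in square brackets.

A Voicing Between Vowels: no change — [lozuhfiv]
B Word-Final Devoicing: [lozuhfiv] → [lozuhfif]
C Syncope: [lozuhfif] → [lozhff]
D Regressive Voicing Assimilation: [lozhff] → [loshff]

[loshff]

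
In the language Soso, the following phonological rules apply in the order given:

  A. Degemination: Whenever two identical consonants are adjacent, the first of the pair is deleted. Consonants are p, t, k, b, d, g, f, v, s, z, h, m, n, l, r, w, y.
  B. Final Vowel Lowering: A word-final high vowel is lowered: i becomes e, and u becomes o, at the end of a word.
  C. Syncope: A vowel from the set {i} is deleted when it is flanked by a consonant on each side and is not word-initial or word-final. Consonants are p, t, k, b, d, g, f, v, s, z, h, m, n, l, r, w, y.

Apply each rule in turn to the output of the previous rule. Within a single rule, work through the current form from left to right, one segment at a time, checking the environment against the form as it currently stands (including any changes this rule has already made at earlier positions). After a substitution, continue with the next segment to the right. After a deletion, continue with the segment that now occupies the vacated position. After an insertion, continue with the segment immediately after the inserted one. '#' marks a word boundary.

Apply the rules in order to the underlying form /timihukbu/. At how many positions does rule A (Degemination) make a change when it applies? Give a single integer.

0

A Degemination: no change — [timihukbu]
B Final Vowel Lowering: [timihukbu] → [timihukbo]
C Syncope: [timihukbo] → [tmhukbo]
Rule A changed 0 position(s).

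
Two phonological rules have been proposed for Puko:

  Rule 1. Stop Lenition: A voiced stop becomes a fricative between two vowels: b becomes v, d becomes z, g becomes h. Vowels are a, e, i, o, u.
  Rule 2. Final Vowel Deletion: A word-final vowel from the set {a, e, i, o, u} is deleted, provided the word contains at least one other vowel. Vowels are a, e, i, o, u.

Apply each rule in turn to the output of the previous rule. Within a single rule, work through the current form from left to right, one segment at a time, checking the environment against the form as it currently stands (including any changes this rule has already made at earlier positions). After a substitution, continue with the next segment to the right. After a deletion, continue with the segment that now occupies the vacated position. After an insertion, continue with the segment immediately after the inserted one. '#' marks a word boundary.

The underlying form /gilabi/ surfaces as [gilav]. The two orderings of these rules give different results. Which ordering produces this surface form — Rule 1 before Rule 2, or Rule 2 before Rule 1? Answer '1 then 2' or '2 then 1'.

Order 1 then 2:
  1 Stop Lenition: [gilabi] → [gilavi]
  2 Final Vowel Deletion: [gilavi] → [gilav]
  result: [gilav]
Order 2 then 1:
  2 Final Vowel Deletion: [gilabi] → [gilab]
  1 Stop Lenition: no change — [gilab]
  result: [gilab]

1 then 2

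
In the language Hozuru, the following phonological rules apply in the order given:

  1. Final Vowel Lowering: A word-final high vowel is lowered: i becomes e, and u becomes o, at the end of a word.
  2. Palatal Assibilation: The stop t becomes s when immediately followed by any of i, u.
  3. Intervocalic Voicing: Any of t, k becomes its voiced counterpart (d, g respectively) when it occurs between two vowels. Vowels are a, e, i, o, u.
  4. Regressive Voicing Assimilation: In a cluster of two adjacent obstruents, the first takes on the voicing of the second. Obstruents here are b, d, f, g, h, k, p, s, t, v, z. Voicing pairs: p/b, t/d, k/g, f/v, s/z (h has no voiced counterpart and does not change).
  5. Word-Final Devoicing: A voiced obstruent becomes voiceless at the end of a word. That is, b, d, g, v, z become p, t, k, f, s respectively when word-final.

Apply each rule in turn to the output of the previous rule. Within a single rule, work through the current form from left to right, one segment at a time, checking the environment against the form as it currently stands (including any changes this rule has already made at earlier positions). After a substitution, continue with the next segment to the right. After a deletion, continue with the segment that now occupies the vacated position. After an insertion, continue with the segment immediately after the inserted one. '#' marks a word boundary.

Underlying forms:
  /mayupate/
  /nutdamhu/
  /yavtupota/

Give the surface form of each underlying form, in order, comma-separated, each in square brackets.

/mayupate/:
  1 Final Vowel Lowering: no change — [mayupate]
  2 Palatal Assibilation: no change — [mayupate]
  3 Intervocalic Voicing: [mayupate] → [mayupade]
  4 Regressive Voicing Assimilation: no change — [mayupade]
  5 Word-Final Devoicing: no change — [mayupade]
/nutdamhu/:
  1 Final Vowel Lowering: [nutdamhu] → [nutdamho]
  2 Palatal Assibilation: no change — [nutdamho]
  3 Intervocalic Voicing: no change — [nutdamho]
  4 Regressive Voicing Assimilation: [nutdamho] → [nuddamho]
  5 Word-Final Devoicing: no change — [nuddamho]
/yavtupota/:
  1 Final Vowel Lowering: no change — [yavtupota]
  2 Palatal Assibilation: [yavtupota] → [yavsupota]
  3 Intervocalic Voicing: [yavsupota] → [yavsupoda]
  4 Regressive Voicing Assimilation: [yavsupoda] → [yafsupoda]
  5 Word-Final Devoicing: no change — [yafsupoda]

[mayupade], [nuddamho], [yafsupoda]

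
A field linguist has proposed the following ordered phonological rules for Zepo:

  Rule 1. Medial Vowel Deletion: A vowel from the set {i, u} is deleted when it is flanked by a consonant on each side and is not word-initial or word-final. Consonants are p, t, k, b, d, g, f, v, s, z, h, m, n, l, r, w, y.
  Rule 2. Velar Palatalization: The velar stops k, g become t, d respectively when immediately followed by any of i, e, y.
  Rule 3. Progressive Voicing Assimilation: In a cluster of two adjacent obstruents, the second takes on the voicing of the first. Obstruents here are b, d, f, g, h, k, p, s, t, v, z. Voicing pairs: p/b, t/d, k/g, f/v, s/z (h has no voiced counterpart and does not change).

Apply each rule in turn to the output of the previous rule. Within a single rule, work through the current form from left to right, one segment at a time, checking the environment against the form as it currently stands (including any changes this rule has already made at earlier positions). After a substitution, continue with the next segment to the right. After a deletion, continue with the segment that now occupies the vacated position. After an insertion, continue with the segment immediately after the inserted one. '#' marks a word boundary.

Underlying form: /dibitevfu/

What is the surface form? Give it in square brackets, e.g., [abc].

[dbdevvu]

Rule 1 Medial Vowel Deletion: [dibitevfu] → [dbtevfu]
Rule 2 Velar Palatalization: no change — [dbtevfu]
Rule 3 Progressive Voicing Assimilation: [dbtevfu] → [dbdevvu]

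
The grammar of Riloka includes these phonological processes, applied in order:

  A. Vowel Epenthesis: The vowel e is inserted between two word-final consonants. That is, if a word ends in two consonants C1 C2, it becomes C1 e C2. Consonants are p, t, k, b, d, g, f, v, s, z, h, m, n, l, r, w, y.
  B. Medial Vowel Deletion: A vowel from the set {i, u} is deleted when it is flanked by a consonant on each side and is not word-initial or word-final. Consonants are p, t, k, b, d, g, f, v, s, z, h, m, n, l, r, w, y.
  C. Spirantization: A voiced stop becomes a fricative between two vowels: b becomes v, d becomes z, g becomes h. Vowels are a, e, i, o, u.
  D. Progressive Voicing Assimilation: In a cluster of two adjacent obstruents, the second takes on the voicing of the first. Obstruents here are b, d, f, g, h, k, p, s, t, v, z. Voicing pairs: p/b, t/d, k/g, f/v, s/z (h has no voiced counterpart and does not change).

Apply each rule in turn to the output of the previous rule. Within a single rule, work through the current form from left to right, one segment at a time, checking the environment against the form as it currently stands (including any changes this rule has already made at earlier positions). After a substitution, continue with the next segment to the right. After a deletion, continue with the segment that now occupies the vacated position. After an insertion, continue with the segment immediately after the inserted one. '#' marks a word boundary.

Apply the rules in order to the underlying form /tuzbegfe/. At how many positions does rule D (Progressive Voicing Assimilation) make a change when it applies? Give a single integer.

3

A Vowel Epenthesis: no change — [tuzbegfe]
B Medial Vowel Deletion: [tuzbegfe] → [tzbegfe]
C Spirantization: no change — [tzbegfe]
D Progressive Voicing Assimilation: [tzbegfe] → [tspegve]
Rule D changed 3 position(s).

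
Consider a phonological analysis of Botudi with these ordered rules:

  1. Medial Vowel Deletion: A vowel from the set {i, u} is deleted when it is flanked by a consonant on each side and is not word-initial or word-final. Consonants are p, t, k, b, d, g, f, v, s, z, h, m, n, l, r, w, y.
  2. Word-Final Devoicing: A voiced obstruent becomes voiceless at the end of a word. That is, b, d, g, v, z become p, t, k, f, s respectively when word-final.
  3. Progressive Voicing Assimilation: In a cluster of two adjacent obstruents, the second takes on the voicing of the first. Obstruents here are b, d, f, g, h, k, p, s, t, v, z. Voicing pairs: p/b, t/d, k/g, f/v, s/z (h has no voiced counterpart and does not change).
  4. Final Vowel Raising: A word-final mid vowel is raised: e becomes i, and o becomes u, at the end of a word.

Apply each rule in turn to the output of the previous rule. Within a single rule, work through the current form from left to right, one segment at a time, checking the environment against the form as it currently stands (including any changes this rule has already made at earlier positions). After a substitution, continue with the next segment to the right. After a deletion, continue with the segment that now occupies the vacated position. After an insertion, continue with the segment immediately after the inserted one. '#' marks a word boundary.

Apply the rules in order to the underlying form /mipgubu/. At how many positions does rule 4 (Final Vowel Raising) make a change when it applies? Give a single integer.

1 Medial Vowel Deletion: [mipgubu] → [mpgbu]
2 Word-Final Devoicing: no change — [mpgbu]
3 Progressive Voicing Assimilation: [mpgbu] → [mpkpu]
4 Final Vowel Raising: no change — [mpkpu]
Rule 4 changed 0 position(s).

0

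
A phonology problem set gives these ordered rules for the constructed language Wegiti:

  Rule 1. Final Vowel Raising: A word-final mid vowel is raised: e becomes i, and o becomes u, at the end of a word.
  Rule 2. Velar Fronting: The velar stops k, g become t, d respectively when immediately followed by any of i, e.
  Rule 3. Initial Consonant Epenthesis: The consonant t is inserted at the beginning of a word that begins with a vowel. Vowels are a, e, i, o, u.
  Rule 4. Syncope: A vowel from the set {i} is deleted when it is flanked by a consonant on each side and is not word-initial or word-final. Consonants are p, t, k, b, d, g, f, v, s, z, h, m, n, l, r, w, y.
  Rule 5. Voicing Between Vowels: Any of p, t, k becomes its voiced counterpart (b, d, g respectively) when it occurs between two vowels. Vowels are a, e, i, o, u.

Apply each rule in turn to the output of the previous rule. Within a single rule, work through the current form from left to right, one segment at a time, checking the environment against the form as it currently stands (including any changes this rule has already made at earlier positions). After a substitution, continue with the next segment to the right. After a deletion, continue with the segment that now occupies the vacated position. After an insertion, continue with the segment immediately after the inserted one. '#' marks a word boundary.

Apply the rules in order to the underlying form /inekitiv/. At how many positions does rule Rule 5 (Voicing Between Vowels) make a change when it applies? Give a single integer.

Rule 1 Final Vowel Raising: no change — [inekitiv]
Rule 2 Velar Fronting: [inekitiv] → [inetitiv]
Rule 3 Initial Consonant Epenthesis: [inetitiv] → [tinetitiv]
Rule 4 Syncope: [tinetitiv] → [tnettv]
Rule 5 Voicing Between Vowels: no change — [tnettv]
Rule Rule 5 changed 0 position(s).

0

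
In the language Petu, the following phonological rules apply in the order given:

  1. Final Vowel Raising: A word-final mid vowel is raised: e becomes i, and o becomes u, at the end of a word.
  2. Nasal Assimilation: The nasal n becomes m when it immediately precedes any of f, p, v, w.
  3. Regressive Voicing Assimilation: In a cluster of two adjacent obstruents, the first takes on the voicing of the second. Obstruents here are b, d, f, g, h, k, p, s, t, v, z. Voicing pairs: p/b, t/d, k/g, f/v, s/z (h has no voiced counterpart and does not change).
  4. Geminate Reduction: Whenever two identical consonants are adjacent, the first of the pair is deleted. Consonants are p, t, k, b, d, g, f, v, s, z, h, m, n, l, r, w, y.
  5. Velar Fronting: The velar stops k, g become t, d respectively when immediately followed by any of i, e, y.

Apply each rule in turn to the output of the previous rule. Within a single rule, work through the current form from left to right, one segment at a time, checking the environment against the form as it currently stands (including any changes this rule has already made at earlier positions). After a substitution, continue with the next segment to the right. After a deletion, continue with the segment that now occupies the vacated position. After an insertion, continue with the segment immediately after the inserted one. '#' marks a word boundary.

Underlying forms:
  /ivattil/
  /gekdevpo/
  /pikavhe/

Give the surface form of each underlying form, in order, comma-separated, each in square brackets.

[ivatil], [degdefpu], [pikafhi]

/ivattil/:
  1 Final Vowel Raising: no change — [ivattil]
  2 Nasal Assimilation: no change — [ivattil]
  3 Regressive Voicing Assimilation: no change — [ivattil]
  4 Geminate Reduction: [ivattil] → [ivatil]
  5 Velar Fronting: no change — [ivatil]
/gekdevpo/:
  1 Final Vowel Raising: [gekdevpo] → [gekdevpu]
  2 Nasal Assimilation: no change — [gekdevpu]
  3 Regressive Voicing Assimilation: [gekdevpu] → [gegdefpu]
  4 Geminate Reduction: no change — [gegdefpu]
  5 Velar Fronting: [gegdefpu] → [degdefpu]
/pikavhe/:
  1 Final Vowel Raising: [pikavhe] → [pikavhi]
  2 Nasal Assimilation: no change — [pikavhi]
  3 Regressive Voicing Assimilation: [pikavhi] → [pikafhi]
  4 Geminate Reduction: no change — [pikafhi]
  5 Velar Fronting: no change — [pikafhi]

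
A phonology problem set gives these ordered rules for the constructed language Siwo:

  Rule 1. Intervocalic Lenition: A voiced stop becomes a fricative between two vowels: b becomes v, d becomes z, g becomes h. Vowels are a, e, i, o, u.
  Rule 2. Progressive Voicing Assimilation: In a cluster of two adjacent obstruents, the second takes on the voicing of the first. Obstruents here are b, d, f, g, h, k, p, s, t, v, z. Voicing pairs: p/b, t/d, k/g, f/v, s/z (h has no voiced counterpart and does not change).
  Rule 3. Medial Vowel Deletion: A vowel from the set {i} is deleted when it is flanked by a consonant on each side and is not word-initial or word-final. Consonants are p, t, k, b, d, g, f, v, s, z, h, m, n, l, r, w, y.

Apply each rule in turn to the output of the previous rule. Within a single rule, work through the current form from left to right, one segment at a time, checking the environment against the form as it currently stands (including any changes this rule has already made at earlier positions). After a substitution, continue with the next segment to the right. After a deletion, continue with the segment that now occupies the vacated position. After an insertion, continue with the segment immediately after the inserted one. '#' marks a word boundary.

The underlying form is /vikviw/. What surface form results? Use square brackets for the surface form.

Rule 1 Intervocalic Lenition: no change — [vikviw]
Rule 2 Progressive Voicing Assimilation: [vikviw] → [vikfiw]
Rule 3 Medial Vowel Deletion: [vikfiw] → [vkfw]

[vkfw]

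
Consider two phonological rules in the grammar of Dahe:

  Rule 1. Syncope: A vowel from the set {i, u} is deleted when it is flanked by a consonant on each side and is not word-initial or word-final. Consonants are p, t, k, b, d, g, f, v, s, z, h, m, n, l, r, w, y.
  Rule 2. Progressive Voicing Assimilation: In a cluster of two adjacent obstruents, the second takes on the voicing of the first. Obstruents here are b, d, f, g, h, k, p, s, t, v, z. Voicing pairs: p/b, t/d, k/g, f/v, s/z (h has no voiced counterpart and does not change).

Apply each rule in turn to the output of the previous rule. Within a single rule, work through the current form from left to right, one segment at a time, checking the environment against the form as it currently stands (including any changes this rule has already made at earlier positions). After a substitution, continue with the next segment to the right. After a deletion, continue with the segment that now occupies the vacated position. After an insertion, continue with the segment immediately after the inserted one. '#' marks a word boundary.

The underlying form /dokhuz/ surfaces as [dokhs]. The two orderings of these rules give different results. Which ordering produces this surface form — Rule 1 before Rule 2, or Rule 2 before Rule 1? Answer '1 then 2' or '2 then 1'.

1 then 2

Order 1 then 2:
  1 Syncope: [dokhuz] → [dokhz]
  2 Progressive Voicing Assimilation: [dokhz] → [dokhs]
  result: [dokhs]
Order 2 then 1:
  2 Progressive Voicing Assimilation: no change — [dokhuz]
  1 Syncope: [dokhuz] → [dokhz]
  result: [dokhz]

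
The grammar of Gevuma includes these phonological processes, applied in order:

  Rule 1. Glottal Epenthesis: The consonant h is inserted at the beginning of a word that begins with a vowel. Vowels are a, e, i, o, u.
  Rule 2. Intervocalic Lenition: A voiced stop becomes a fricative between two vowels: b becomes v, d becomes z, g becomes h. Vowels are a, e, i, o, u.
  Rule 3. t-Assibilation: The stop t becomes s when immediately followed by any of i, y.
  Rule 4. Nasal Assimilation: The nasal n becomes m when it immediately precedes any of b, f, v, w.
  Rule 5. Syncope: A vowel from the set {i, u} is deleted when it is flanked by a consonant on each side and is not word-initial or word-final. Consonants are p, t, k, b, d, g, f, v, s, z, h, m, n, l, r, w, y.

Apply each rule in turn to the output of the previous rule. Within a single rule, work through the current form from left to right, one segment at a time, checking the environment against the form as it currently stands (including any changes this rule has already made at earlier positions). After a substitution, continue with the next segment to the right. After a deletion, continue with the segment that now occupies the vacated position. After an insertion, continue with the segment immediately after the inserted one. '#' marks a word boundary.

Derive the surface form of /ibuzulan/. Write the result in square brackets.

Rule 1 Glottal Epenthesis: [ibuzulan] → [hibuzulan]
Rule 2 Intervocalic Lenition: [hibuzulan] → [hivuzulan]
Rule 3 t-Assibilation: no change — [hivuzulan]
Rule 4 Nasal Assimilation: no change — [hivuzulan]
Rule 5 Syncope: [hivuzulan] → [hvzlan]

[hvzlan]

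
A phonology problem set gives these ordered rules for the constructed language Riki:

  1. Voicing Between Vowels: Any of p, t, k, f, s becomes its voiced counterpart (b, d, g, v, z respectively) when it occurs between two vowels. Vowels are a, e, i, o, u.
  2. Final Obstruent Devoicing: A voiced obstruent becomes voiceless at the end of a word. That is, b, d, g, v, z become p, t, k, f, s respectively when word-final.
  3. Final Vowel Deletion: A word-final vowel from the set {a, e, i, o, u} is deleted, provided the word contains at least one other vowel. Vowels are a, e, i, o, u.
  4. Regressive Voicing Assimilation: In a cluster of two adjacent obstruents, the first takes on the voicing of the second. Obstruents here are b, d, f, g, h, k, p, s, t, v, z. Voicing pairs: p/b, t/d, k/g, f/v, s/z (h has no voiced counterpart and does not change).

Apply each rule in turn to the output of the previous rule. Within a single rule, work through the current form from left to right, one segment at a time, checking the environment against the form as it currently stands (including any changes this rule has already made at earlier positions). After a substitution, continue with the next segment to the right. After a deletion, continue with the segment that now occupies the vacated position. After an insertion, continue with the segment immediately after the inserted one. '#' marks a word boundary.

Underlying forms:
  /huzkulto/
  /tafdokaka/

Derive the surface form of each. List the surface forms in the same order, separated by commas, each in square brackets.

/huzkulto/:
  1 Voicing Between Vowels: no change — [huzkulto]
  2 Final Obstruent Devoicing: no change — [huzkulto]
  3 Final Vowel Deletion: [huzkulto] → [huzkult]
  4 Regressive Voicing Assimilation: [huzkult] → [huskult]
/tafdokaka/:
  1 Voicing Between Vowels: [tafdokaka] → [tafdogaga]
  2 Final Obstruent Devoicing: no change — [tafdogaga]
  3 Final Vowel Deletion: [tafdogaga] → [tafdogag]
  4 Regressive Voicing Assimilation: [tafdogag] → [tavdogag]

[huskult], [tavdogag]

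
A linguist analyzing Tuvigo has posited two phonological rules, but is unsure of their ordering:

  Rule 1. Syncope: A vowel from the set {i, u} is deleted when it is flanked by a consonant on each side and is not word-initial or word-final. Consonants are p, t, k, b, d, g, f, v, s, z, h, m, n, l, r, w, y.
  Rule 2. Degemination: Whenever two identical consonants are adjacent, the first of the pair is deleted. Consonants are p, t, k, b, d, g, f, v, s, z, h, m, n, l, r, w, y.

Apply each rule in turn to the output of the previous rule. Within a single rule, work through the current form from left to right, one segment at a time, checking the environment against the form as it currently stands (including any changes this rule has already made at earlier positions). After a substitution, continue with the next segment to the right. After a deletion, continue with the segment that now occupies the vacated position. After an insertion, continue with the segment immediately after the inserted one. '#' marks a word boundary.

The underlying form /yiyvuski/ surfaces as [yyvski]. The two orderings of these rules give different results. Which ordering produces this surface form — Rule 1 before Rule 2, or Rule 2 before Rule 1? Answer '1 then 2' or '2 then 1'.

2 then 1

Order 1 then 2:
  1 Syncope: [yiyvuski] → [yyvski]
  2 Degemination: [yyvski] → [yvski]
  result: [yvski]
Order 2 then 1:
  2 Degemination: no change — [yiyvuski]
  1 Syncope: [yiyvuski] → [yyvski]
  result: [yyvski]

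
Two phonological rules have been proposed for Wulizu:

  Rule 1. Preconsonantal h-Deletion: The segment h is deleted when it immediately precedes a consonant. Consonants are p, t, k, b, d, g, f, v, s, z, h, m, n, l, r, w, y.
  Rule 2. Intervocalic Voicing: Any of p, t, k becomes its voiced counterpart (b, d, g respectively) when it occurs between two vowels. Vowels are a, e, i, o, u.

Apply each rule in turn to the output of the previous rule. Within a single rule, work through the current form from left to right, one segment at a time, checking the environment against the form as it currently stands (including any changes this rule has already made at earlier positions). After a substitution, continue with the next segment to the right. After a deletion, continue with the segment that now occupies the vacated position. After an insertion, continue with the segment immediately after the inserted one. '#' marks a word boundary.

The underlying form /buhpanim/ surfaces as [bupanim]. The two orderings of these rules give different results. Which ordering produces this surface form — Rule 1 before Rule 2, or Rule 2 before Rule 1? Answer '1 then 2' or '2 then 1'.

2 then 1

Order 1 then 2:
  1 Preconsonantal h-Deletion: [buhpanim] → [bupanim]
  2 Intervocalic Voicing: [bupanim] → [bubanim]
  result: [bubanim]
Order 2 then 1:
  2 Intervocalic Voicing: no change — [buhpanim]
  1 Preconsonantal h-Deletion: [buhpanim] → [bupanim]
  result: [bupanim]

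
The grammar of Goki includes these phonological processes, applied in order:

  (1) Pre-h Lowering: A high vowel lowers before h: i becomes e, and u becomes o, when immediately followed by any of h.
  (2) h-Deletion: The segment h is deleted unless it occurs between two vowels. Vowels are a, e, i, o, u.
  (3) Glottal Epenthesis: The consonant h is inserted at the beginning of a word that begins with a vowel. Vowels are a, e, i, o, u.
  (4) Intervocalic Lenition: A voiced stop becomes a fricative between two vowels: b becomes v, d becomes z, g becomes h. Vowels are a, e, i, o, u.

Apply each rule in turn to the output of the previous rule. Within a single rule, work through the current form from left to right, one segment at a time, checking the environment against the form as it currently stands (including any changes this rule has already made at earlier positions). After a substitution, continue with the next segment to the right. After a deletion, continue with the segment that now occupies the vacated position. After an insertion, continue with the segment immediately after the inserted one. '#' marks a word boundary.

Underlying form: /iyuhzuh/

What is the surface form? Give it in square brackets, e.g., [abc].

[hiyozo]

(1) Pre-h Lowering: [iyuhzuh] → [iyohzoh]
(2) h-Deletion: [iyohzoh] → [iyozo]
(3) Glottal Epenthesis: [iyozo] → [hiyozo]
(4) Intervocalic Lenition: no change — [hiyozo]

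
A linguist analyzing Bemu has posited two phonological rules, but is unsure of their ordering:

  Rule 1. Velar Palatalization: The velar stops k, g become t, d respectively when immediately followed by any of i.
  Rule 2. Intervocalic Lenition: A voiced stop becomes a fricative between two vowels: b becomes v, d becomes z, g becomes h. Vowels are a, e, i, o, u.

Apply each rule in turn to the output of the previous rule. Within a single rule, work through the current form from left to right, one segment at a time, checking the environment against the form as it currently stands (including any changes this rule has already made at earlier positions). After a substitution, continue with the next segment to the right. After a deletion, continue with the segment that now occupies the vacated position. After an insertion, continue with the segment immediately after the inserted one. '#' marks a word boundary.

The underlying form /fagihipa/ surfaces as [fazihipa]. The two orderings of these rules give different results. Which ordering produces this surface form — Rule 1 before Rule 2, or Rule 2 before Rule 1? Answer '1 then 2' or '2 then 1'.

Order 1 then 2:
  1 Velar Palatalization: [fagihipa] → [fadihipa]
  2 Intervocalic Lenition: [fadihipa] → [fazihipa]
  result: [fazihipa]
Order 2 then 1:
  2 Intervocalic Lenition: [fagihipa] → [fahihipa]
  1 Velar Palatalization: no change — [fahihipa]
  result: [fahihipa]

1 then 2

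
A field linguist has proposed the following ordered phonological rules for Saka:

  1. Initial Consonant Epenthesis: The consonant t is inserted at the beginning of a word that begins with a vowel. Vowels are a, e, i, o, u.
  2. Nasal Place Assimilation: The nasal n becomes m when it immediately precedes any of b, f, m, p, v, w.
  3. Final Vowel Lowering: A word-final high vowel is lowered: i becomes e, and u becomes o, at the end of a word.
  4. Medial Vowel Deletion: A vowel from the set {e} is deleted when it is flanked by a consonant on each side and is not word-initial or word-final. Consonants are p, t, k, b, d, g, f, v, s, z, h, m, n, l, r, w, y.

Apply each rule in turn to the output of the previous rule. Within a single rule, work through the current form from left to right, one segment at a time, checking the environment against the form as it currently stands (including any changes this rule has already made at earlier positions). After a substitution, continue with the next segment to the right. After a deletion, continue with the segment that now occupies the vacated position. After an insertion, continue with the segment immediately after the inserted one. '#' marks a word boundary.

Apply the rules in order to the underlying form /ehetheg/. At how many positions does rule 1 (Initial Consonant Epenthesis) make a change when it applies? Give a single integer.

1

1 Initial Consonant Epenthesis: [ehetheg] → [tehetheg]
2 Nasal Place Assimilation: no change — [tehetheg]
3 Final Vowel Lowering: no change — [tehetheg]
4 Medial Vowel Deletion: [tehetheg] → [ththg]
Rule 1 changed 1 position(s).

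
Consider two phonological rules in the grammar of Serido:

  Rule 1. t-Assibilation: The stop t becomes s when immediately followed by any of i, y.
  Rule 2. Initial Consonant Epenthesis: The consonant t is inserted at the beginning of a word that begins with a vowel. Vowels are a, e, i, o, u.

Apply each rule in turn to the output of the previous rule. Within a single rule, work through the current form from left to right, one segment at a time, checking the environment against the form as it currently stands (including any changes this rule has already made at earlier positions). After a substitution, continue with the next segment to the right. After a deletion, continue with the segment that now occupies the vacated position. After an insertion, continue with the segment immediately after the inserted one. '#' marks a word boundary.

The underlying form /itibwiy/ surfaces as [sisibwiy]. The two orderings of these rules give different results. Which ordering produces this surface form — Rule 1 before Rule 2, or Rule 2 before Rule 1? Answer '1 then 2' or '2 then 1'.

Order 1 then 2:
  1 t-Assibilation: [itibwiy] → [isibwiy]
  2 Initial Consonant Epenthesis: [isibwiy] → [tisibwiy]
  result: [tisibwiy]
Order 2 then 1:
  2 Initial Consonant Epenthesis: [itibwiy] → [titibwiy]
  1 t-Assibilation: [titibwiy] → [sisibwiy]
  result: [sisibwiy]

2 then 1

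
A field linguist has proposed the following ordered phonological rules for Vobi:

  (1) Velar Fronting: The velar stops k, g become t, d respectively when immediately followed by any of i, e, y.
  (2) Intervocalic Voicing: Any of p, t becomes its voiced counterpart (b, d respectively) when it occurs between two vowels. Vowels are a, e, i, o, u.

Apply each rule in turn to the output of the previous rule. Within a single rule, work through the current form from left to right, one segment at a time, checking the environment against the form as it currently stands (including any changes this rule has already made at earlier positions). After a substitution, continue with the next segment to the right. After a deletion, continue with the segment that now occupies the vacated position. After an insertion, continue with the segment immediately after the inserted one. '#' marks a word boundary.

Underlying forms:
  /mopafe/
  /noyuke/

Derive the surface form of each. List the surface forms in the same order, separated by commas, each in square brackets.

/mopafe/:
  (1) Velar Fronting: no change — [mopafe]
  (2) Intervocalic Voicing: [mopafe] → [mobafe]
/noyuke/:
  (1) Velar Fronting: [noyuke] → [noyute]
  (2) Intervocalic Voicing: [noyute] → [noyude]

[mobafe], [noyude]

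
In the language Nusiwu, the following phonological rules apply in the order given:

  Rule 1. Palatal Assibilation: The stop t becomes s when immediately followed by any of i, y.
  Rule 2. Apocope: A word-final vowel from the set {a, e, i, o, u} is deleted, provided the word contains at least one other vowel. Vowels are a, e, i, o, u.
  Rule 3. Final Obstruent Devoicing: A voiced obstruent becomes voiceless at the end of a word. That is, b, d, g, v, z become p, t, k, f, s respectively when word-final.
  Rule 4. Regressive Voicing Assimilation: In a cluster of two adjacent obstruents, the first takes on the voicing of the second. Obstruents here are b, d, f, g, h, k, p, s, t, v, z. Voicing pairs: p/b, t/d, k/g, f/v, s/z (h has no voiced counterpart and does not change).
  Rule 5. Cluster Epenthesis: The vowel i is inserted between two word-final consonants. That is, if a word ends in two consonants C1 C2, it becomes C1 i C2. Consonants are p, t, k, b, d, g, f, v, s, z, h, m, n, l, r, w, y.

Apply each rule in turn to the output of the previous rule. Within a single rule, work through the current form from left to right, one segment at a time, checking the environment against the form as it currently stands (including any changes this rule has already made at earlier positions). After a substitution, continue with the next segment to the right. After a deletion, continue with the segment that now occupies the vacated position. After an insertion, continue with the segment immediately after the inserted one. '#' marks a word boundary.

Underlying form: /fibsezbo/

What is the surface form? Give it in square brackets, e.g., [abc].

[fipsesip]

Rule 1 Palatal Assibilation: no change — [fibsezbo]
Rule 2 Apocope: [fibsezbo] → [fibsezb]
Rule 3 Final Obstruent Devoicing: [fibsezb] → [fibsezp]
Rule 4 Regressive Voicing Assimilation: [fibsezp] → [fipsesp]
Rule 5 Cluster Epenthesis: [fipsesp] → [fipsesip]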